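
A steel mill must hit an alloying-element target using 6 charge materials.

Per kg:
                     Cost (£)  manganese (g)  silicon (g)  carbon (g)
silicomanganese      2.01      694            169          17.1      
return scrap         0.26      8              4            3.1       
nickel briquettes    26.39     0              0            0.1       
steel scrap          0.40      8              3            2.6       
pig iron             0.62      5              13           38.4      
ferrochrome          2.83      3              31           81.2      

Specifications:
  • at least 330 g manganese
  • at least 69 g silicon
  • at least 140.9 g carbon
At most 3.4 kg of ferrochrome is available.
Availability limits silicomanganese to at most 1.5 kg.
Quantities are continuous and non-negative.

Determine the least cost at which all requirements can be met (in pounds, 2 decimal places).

Let x1 = kg of silicomanganese, x2 = kg of return scrap, x3 = kg of nickel briquettes, x4 = kg of steel scrap, x5 = kg of pig iron, x6 = kg of ferrochrome.
Minimize 2.01x1 + 0.26x2 + 26.39x3 + 0.4x4 + 0.62x5 + 2.83x6 s.t.:
  694x1 + 8x2 + 8x4 + 5x5 + 3x6 ≥ 330   (manganese)
  169x1 + 4x2 + 3x4 + 13x5 + 31x6 ≥ 69   (silicon)
  17.1x1 + 3.1x2 + 0.1x3 + 2.6x4 + 38.4x5 + 81.2x6 ≥ 140.9   (carbon)
  x6 ≤ 3.4
  x1 ≤ 1.5
  x1, x2, x3, x4, x5, x6 ≥ 0.
At the optimum only silicomanganese, pig iron are positive (return scrap, nickel briquettes, steel scrap, ferrochrome = 0). There the manganese and carbon constraints are tight.
Solving gives x1 = 0.4505, x5 = 3.469.
Cost = 2.01·0.4505 + 0.62·3.469 = 3.0563.

£3.06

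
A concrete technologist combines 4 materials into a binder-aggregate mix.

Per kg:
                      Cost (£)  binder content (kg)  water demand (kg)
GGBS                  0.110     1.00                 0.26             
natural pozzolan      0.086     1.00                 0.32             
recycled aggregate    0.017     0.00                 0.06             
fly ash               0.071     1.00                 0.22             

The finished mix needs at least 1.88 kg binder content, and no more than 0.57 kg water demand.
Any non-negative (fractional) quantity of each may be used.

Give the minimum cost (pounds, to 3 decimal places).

£0.133

Let x1 = kg of GGBS, x2 = kg of natural pozzolan, x3 = kg of recycled aggregate, x4 = kg of fly ash.
min 0.11x1 + 0.086x2 + 0.017x3 + 0.071x4 s.t.:
  1x1 + 1x2 + 1x4 ≥ 1.88   (binder content)
  0.26x1 + 0.32x2 + 0.06x3 + 0.22x4 ≤ 0.57   (water demand)
  x1, x2, x3, x4 ≥ 0.
The cheapest feasible vertex uses only fly ash; GGBS, natural pozzolan, recycled aggregate are not used. Binding constraint: binder content.
That vertex is x4 = 1.88.
Cost = 0.071·1.88 = 0.13348.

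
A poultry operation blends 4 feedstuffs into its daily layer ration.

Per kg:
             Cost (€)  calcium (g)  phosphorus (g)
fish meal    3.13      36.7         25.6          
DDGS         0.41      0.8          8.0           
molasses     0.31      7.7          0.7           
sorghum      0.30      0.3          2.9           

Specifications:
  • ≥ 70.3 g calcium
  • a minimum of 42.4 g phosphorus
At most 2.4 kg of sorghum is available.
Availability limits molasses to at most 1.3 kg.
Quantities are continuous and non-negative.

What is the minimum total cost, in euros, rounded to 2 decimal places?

€5.54

This is a linear program. Let x1 = kg of fish meal, x2 = kg of DDGS, x3 = kg of molasses, x4 = kg of sorghum.
Minimise 3.13x1 + 0.41x2 + 0.31x3 + 0.3x4 with:
  36.7x1 + 0.8x2 + 7.7x3 + 0.3x4 ≥ 70.3   (calcium)
  25.6x1 + 8x2 + 0.7x3 + 2.9x4 ≥ 42.4   (phosphorus)
  x4 ≤ 2.4
  x3 ≤ 1.3
  x1, x2, x3, x4 ≥ 0.
The minimum-cost mix takes nothing from DDGS, sorghum — only fish meal, molasses. Binding constraints: calcium and the molasses cap.
That vertex is x1 = 1.6428, x3 = 1.3.
Cost = 3.13·1.6428 + 0.31·1.3 = 5.54496.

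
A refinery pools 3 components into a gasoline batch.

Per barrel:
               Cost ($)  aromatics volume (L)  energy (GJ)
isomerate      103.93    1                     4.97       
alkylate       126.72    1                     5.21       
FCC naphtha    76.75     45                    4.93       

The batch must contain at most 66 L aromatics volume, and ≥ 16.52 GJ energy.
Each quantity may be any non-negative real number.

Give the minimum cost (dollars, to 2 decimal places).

Let x1 = barrels of isomerate, x2 = barrels of alkylate, x3 = barrels of FCC naphtha.
Minimise 103.93x1 + 126.72x2 + 76.75x3 s.t.:
  1x1 + 1x2 + 45x3 ≤ 66   (aromatics volume)
  4.97x1 + 5.21x2 + 4.93x3 ≥ 16.52   (energy)
  x1, x2, x3 ≥ 0.
The cheapest feasible vertex uses only isomerate, FCC naphtha; alkylate is not used. The aromatics volume and energy requirements are met with equality.
That vertex is x1 = 1.9112, x3 = 1.4242.
Cost = 103.93·1.9112 + 76.75·1.4242 = 307.9384.

$307.94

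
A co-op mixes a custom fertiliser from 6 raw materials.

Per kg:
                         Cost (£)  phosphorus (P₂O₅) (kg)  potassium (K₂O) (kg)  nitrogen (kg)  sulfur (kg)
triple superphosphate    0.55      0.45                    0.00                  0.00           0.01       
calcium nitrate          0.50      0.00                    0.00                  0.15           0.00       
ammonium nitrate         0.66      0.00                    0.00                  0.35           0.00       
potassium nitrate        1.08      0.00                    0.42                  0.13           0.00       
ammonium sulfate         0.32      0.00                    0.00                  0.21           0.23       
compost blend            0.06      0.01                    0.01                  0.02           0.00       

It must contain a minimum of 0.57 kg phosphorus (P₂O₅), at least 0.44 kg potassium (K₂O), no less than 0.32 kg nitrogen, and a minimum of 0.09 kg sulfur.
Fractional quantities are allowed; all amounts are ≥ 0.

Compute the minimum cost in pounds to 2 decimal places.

This is a linear program. Let x1 = kg of triple superphosphate, x2 = kg of calcium nitrate, x3 = kg of ammonium nitrate, x4 = kg of potassium nitrate, x5 = kg of ammonium sulfate, x6 = kg of compost blend.
min 0.55x1 + 0.5x2 + 0.66x3 + 1.08x4 + 0.32x5 + 0.06x6 with:
  0.45x1 + 0.01x6 ≥ 0.57   (phosphorus (P₂O₅))
  0.42x4 + 0.01x6 ≥ 0.44   (potassium (K₂O))
  0.15x2 + 0.35x3 + 0.13x4 + 0.21x5 + 0.02x6 ≥ 0.32   (nitrogen)
  0.01x1 + 0.23x5 ≥ 0.09   (sulfur)
  x1, x2, x3, x4, x5, x6 ≥ 0.
At the optimum only triple superphosphate, potassium nitrate, ammonium sulfate, compost blend are positive (calcium nitrate, ammonium nitrate = 0). Binding constraints: phosphorus (P₂O₅), potassium (K₂O), nitrogen, sulfur.
That vertex is x1 = 1.12, x4 = 0.8901, x5 = 0.3426, x6 = 6.617.
Objective = 0.55·1.12 + 1.08·0.8901 + 0.32·0.3426 + 0.06·6.617 = 2.0840.

£2.08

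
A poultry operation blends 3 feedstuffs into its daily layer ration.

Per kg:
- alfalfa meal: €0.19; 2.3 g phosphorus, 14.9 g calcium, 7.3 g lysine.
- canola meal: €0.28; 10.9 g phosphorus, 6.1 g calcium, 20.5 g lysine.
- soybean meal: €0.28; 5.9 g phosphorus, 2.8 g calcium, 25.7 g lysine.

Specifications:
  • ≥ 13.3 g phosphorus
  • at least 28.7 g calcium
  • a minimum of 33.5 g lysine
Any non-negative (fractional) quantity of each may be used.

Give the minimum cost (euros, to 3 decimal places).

Treat it as an LP. Let x1 = kg of alfalfa meal, x2 = kg of canola meal, x3 = kg of soybean meal.
Minimise 0.19x1 + 0.28x2 + 0.28x3 s.t.:
  2.3x1 + 10.9x2 + 5.9x3 ≥ 13.3   (phosphorus)
  14.9x1 + 6.1x2 + 2.8x3 ≥ 28.7   (calcium)
  7.3x1 + 20.5x2 + 25.7x3 ≥ 33.5   (lysine)
  x1, x2, x3 ≥ 0.
The optimal mix uses every input. The phosphorus, calcium, lysine requirements are met with equality.
That vertex is x1 = 1.571, x2 = 0.7473, x3 = 0.2611.
Objective = 0.19·1.571 + 0.28·0.7473 + 0.28·0.2611 = 0.58084.

€0.581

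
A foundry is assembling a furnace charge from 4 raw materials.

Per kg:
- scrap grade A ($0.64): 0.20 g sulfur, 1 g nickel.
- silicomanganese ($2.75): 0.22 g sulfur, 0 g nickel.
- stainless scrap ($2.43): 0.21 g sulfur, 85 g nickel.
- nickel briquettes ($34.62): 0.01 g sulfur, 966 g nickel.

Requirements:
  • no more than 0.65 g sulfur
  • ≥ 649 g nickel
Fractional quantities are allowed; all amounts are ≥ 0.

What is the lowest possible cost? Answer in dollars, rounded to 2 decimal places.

$21.36

Let x1 = kg of scrap grade A, x2 = kg of silicomanganese, x3 = kg of stainless scrap, x4 = kg of nickel briquettes.
min 0.64x1 + 2.75x2 + 2.43x3 + 34.62x4 subject to:
  0.2x1 + 0.22x2 + 0.21x3 + 0.01x4 ≤ 0.65   (sulfur)
  1x1 + 85x3 + 966x4 ≥ 649   (nickel)
  x1, x2, x3, x4 ≥ 0.
The minimum-cost mix takes nothing from scrap grade A, silicomanganese — only stainless scrap, nickel briquettes. There the sulfur and nickel constraints are tight.
So stainless scrap = 3.076 kg, nickel briquettes = 0.4012 kg.
Cost = 2.43·3.076 + 34.62·0.4012 = 21.3642.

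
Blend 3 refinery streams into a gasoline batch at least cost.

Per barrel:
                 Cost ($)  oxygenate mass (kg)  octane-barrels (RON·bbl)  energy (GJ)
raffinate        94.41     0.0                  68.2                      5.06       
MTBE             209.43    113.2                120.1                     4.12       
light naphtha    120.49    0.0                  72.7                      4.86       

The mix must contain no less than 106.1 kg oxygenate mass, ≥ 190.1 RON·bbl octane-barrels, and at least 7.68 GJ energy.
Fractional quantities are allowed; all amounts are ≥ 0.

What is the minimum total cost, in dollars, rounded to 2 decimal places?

$303.62

This is a linear program. Let x1 = barrels of raffinate, x2 = barrels of MTBE, x3 = barrels of light naphtha.
Minimise 94.41x1 + 209.43x2 + 120.49x3 s.t.:
  113.2x2 ≥ 106.1   (oxygenate mass)
  68.2x1 + 120.1x2 + 72.7x3 ≥ 190.1   (octane-barrels)
  5.06x1 + 4.12x2 + 4.86x3 ≥ 7.68   (energy)
  x1, x2, x3 ≥ 0.
At the optimum only raffinate, MTBE are positive (light naphtha = 0). There the oxygenate mass and octane-barrels constraints are tight.
Optimal quantities: raffinate = 1.1368 barrels, MTBE = 0.93728 barrels.
Hence cost = 94.41·1.1368 + 209.43·0.93728 = $303.6198.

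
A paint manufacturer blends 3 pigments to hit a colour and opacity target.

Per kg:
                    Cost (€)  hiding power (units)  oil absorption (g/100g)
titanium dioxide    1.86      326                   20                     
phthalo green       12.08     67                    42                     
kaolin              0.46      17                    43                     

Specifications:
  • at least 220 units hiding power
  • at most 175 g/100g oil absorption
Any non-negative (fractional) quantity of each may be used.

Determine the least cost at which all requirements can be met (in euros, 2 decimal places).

€1.26

Treat it as an LP. Let x1 = kg of titanium dioxide, x2 = kg of phthalo green, x3 = kg of kaolin.
Minimize 1.86x1 + 12.08x2 + 0.46x3 s.t.:
  326x1 + 67x2 + 17x3 ≥ 220   (hiding power)
  20x1 + 42x2 + 43x3 ≤ 175   (oil absorption)
  x1, x2, x3 ≥ 0.
The optimal basis is {titanium dioxide}; phthalo green, kaolin drop out. There the hiding power constraint is tight.
That vertex is x1 = 0.6748.
Hence cost = 1.86·0.6748 = €1.2551.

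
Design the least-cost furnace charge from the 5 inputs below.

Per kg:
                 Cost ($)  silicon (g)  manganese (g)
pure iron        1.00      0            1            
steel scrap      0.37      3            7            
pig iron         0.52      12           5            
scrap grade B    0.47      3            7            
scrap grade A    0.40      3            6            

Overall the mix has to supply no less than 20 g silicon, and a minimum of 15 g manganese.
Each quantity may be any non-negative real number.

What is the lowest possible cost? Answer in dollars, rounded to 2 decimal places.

This is a linear program. Let x1 = kg of pure iron, x2 = kg of steel scrap, x3 = kg of pig iron, x4 = kg of scrap grade B, x5 = kg of scrap grade A.
Minimize 1x1 + 0.37x2 + 0.52x3 + 0.47x4 + 0.4x5 subject to:
  3x2 + 12x3 + 3x4 + 3x5 ≥ 20   (silicon)
  1x1 + 7x2 + 5x3 + 7x4 + 6x5 ≥ 15   (manganese)
  x1, x2, x3, x4, x5 ≥ 0.
At the optimum only steel scrap, pig iron are positive (pure iron, scrap grade B, scrap grade A = 0). Binding constraints: silicon and manganese.
Optimal quantities: steel scrap = 1.159 kg, pig iron = 1.377 kg.
Hence cost = 0.37·1.159 + 0.52·1.377 = $1.1449.

$1.14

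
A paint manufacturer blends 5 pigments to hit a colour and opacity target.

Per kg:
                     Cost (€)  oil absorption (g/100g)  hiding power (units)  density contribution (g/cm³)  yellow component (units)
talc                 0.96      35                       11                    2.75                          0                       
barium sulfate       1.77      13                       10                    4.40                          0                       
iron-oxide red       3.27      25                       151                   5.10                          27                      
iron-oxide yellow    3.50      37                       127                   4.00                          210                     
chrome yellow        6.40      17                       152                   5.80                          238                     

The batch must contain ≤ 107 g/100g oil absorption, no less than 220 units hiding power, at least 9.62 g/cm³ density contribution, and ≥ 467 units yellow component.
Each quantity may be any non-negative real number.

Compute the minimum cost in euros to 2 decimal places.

€8.04

Let x1 = kg of talc, x2 = kg of barium sulfate, x3 = kg of iron-oxide red, x4 = kg of iron-oxide yellow, x5 = kg of chrome yellow.
Minimize 0.96x1 + 1.77x2 + 3.27x3 + 3.5x4 + 6.4x5 with:
  35x1 + 13x2 + 25x3 + 37x4 + 17x5 ≤ 107   (oil absorption)
  11x1 + 10x2 + 151x3 + 127x4 + 152x5 ≥ 220   (hiding power)
  2.75x1 + 4.4x2 + 5.1x3 + 4x4 + 5.8x5 ≥ 9.62   (density contribution)
  27x3 + 210x4 + 238x5 ≥ 467   (yellow component)
  x1, x2, x3, x4, x5 ≥ 0.
At the optimum only talc, iron-oxide yellow are positive (barium sulfate, iron-oxide red, chrome yellow = 0). There the density contribution and yellow component constraints are tight.
Solving gives x1 = 0.2635, x4 = 2.224.
Total cost: 0.96·0.2635 + 3.5·2.224 = 8.0370.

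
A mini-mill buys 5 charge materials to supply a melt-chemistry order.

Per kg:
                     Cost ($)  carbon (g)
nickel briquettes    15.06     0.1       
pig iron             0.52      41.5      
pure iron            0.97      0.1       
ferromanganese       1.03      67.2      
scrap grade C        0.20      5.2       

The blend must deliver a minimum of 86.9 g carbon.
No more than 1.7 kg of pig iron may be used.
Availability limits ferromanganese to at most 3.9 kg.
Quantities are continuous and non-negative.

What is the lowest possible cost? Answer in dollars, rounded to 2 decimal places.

Let x1 = kg of nickel briquettes, x2 = kg of pig iron, x3 = kg of pure iron, x4 = kg of ferromanganese, x5 = kg of scrap grade C.
min 15.06x1 + 0.52x2 + 0.97x3 + 1.03x4 + 0.2x5 subject to:
  0.1x1 + 41.5x2 + 0.1x3 + 67.2x4 + 5.2x5 ≥ 86.9   (carbon)
  x2 ≤ 1.7
  x4 ≤ 3.9
  x1, x2, x3, x4, x5 ≥ 0.
The cheapest feasible vertex uses only pig iron, ferromanganese; nickel briquettes, pure iron, scrap grade C are not used. The carbon and the pig iron cap requirements are met with equality.
Optimal quantities: pig iron = 1.7 kg, ferromanganese = 0.2433 kg.
Objective = 0.52·1.7 + 1.03·0.2433 = 1.1346.

$1.13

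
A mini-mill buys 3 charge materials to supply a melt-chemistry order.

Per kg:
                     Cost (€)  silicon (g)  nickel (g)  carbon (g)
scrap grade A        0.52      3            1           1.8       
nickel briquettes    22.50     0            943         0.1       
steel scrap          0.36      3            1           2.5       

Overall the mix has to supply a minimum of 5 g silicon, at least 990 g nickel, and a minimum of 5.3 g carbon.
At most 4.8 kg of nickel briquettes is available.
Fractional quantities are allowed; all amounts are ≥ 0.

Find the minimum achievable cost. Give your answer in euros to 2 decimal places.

Set it up as a linear program. Let x1 = kg of scrap grade A, x2 = kg of nickel briquettes, x3 = kg of steel scrap.
Minimise 0.52x1 + 22.5x2 + 0.36x3 with:
  3x1 + 3x3 ≥ 5   (silicon)
  1x1 + 943x2 + 1x3 ≥ 990   (nickel)
  1.8x1 + 0.1x2 + 2.5x3 ≥ 5.3   (carbon)
  x2 ≤ 4.8
  x1, x2, x3 ≥ 0.
At the optimum only nickel briquettes, steel scrap are positive (scrap grade A = 0). Binding constraints: nickel and carbon.
Solving gives x2 = 1.0476, x3 = 2.0781.
Hence cost = 22.5·1.0476 + 0.36·2.0781 = €24.3191.

€24.32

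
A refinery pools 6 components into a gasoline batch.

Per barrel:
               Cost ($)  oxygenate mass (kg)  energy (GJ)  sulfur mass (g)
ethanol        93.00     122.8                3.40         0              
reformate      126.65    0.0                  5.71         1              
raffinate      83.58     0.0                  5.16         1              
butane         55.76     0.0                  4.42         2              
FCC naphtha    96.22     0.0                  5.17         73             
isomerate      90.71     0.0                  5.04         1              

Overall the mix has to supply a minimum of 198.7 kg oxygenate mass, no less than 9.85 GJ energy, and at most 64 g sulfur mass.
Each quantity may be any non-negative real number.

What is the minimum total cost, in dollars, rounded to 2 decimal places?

$205.34

Let x1 = barrels of ethanol, x2 = barrels of reformate, x3 = barrels of raffinate, x4 = barrels of butane, x5 = barrels of FCC naphtha, x6 = barrels of isomerate.
Minimize 93x1 + 126.65x2 + 83.58x3 + 55.76x4 + 96.22x5 + 90.71x6 subject to:
  122.8x1 ≥ 198.7   (oxygenate mass)
  3.4x1 + 5.71x2 + 5.16x3 + 4.42x4 + 5.17x5 + 5.04x6 ≥ 9.85   (energy)
  1x2 + 1x3 + 2x4 + 73x5 + 1x6 ≤ 64   (sulfur mass)
  x1, x2, x3, x4, x5, x6 ≥ 0.
The cheapest feasible vertex uses only ethanol, butane; reformate, raffinate, FCC naphtha, isomerate are not used. Binding constraints: oxygenate mass and energy.
That vertex is x1 = 1.6181, x4 = 0.98383.
Hence cost = 93·1.6181 + 55.76·0.98383 = $205.3417.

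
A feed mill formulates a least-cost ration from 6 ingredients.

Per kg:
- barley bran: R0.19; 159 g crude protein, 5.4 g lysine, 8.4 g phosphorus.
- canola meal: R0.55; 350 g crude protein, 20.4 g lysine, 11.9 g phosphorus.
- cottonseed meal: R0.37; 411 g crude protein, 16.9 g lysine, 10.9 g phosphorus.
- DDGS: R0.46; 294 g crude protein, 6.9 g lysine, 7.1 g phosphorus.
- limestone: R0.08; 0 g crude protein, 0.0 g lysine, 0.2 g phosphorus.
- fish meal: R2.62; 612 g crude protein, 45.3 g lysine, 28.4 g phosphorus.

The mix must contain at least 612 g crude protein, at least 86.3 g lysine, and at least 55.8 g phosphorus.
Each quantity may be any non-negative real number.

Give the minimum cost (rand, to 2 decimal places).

Treat it as an LP. Let x1 = kg of barley bran, x2 = kg of canola meal, x3 = kg of cottonseed meal, x4 = kg of DDGS, x5 = kg of limestone, x6 = kg of fish meal.
min 0.19x1 + 0.55x2 + 0.37x3 + 0.46x4 + 0.08x5 + 2.62x6 with:
  159x1 + 350x2 + 411x3 + 294x4 + 612x6 ≥ 612   (crude protein)
  5.4x1 + 20.4x2 + 16.9x3 + 6.9x4 + 45.3x6 ≥ 86.3   (lysine)
  8.4x1 + 11.9x2 + 10.9x3 + 7.1x4 + 0.2x5 + 28.4x6 ≥ 55.8   (phosphorus)
  x1, x2, x3, x4, x5, x6 ≥ 0.
The optimal basis is {barley bran, cottonseed meal}; canola meal, DDGS, limestone, fish meal drop out. The lysine and phosphorus requirements are met with equality.
Optimal quantities: barley bran = 0.02828 kg, cottonseed meal = 5.097 kg.
Hence cost = 0.19·0.02828 + 0.37·5.097 = R1.8913.

R1.89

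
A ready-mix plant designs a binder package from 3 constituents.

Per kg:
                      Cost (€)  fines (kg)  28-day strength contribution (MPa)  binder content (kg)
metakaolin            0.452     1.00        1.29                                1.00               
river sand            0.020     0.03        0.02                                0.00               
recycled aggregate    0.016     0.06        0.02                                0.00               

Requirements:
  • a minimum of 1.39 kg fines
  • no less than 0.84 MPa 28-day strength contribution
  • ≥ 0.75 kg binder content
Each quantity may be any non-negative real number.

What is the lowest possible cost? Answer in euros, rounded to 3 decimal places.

Set it up as a linear program. Let x1 = kg of metakaolin, x2 = kg of river sand, x3 = kg of recycled aggregate.
Minimize 0.452x1 + 0.02x2 + 0.016x3 with:
  1x1 + 0.03x2 + 0.06x3 ≥ 1.39   (fines)
  1.29x1 + 0.02x2 + 0.02x3 ≥ 0.84   (28-day strength contribution)
  1x1 ≥ 0.75   (binder content)
  x1, x2, x3 ≥ 0.
The minimum-cost mix takes nothing from river sand — only metakaolin, recycled aggregate. The fines and binder content requirements are met with equality.
That vertex is x1 = 0.75, x3 = 10.67.
Total cost: 0.452·0.75 + 0.016·10.67 = 0.50972.

€0.510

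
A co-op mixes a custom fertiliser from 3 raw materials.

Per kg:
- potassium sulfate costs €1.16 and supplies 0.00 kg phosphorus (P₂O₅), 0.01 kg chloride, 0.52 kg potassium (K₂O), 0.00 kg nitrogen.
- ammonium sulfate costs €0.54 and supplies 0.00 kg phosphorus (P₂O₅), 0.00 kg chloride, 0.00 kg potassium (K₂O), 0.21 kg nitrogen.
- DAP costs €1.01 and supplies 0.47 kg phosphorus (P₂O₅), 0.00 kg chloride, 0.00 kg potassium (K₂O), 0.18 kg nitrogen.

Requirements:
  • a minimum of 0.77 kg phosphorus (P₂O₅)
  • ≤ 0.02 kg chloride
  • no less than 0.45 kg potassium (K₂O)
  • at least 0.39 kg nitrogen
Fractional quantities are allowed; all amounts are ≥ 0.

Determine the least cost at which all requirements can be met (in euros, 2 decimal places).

Let x1 = kg of potassium sulfate, x2 = kg of ammonium sulfate, x3 = kg of DAP.
Minimise 1.16x1 + 0.54x2 + 1.01x3 subject to:
  0.47x3 ≥ 0.77   (phosphorus (P₂O₅))
  0.01x1 ≤ 0.02   (chloride)
  0.52x1 ≥ 0.45   (potassium (K₂O))
  0.21x2 + 0.18x3 ≥ 0.39   (nitrogen)
  x1, x2, x3 ≥ 0.
All 3 inputs are positive at the optimum. The phosphorus (P₂O₅), potassium (K₂O), nitrogen requirements are met with equality.
That vertex is x1 = 0.8654, x2 = 0.4529, x3 = 1.638.
Total cost: 1.16·0.8654 + 0.54·0.4529 + 1.01·1.638 = 2.9028.

€2.90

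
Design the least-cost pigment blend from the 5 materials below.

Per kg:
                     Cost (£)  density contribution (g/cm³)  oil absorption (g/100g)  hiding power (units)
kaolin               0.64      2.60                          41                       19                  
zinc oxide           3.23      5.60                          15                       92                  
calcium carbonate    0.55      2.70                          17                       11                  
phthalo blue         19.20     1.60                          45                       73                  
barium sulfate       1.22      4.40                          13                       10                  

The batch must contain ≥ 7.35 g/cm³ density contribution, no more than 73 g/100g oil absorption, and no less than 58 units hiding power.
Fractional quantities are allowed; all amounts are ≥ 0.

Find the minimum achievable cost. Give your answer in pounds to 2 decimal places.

Treat it as an LP. Let x1 = kg of kaolin, x2 = kg of zinc oxide, x3 = kg of calcium carbonate, x4 = kg of phthalo blue, x5 = kg of barium sulfate.
Minimize 0.64x1 + 3.23x2 + 0.55x3 + 19.2x4 + 1.22x5 subject to:
  2.6x1 + 5.6x2 + 2.7x3 + 1.6x4 + 4.4x5 ≥ 7.35   (density contribution)
  41x1 + 15x2 + 17x3 + 45x4 + 13x5 ≤ 73   (oil absorption)
  19x1 + 92x2 + 11x3 + 73x4 + 10x5 ≥ 58   (hiding power)
  x1, x2, x3, x4, x5 ≥ 0.
The optimal basis is {kaolin, zinc oxide, calcium carbonate}; phthalo blue, barium sulfate drop out. The density contribution, oil absorption, hiding power requirements are met with equality.
So kaolin = 1.29 kg, zinc oxide = 0.2488 kg, calcium carbonate = 0.9643 kg.
Objective = 0.64·1.29 + 3.23·0.2488 + 0.55·0.9643 = 2.1596.

£2.16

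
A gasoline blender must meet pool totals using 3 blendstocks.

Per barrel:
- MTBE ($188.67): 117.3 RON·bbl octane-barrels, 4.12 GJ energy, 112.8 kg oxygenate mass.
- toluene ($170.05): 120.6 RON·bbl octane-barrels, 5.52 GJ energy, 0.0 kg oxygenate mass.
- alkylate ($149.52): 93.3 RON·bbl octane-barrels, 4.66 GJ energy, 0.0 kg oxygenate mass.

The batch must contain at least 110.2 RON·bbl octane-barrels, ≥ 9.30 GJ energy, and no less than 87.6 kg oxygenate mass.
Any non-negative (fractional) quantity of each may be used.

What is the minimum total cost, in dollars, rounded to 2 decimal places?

$334.45

This is a linear program. Let x1 = barrels of MTBE, x2 = barrels of toluene, x3 = barrels of alkylate.
Minimize 188.67x1 + 170.05x2 + 149.52x3 with:
  117.3x1 + 120.6x2 + 93.3x3 ≥ 110.2   (octane-barrels)
  4.12x1 + 5.52x2 + 4.66x3 ≥ 9.3   (energy)
  112.8x1 ≥ 87.6   (oxygenate mass)
  x1, x2, x3 ≥ 0.
The cheapest feasible vertex uses only MTBE, toluene; alkylate is not used. Binding constraints: energy and oxygenate mass.
That vertex is x1 = 0.776596, x2 = 1.10515.
Hence cost = 188.67·0.776596 + 170.05·1.10515 = $334.4511.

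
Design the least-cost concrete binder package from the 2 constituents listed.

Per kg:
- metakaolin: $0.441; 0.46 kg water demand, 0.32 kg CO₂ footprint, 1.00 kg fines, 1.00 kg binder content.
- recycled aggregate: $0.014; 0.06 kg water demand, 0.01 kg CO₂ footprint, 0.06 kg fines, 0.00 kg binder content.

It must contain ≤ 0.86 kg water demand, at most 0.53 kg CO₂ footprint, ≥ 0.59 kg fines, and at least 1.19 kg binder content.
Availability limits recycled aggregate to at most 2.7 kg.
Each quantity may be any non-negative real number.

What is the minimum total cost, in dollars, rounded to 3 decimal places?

$0.525

Treat it as an LP. Let x1 = kg of metakaolin, x2 = kg of recycled aggregate.
Minimize 0.441x1 + 0.014x2 with:
  0.46x1 + 0.06x2 ≤ 0.86   (water demand)
  0.32x1 + 0.01x2 ≤ 0.53   (CO₂ footprint)
  1x1 + 0.06x2 ≥ 0.59   (fines)
  1x1 ≥ 1.19   (binder content)
  x2 ≤ 2.7
  x1, x2 ≥ 0.
At the optimum only metakaolin is positive (recycled aggregate = 0). The binder content requirement is met with equality.
Solving gives x1 = 1.19.
Cost = 0.441·1.19 = 0.52479.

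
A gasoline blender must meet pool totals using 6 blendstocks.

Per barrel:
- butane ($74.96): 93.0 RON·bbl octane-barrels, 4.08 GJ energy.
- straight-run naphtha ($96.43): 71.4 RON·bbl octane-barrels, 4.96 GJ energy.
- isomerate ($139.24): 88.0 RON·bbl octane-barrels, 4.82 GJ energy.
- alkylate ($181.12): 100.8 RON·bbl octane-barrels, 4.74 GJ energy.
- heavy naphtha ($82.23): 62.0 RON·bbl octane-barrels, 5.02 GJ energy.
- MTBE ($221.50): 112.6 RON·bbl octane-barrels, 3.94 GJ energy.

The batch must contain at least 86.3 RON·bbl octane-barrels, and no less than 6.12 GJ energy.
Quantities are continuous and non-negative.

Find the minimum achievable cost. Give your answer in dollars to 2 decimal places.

$102.29

Set it up as a linear program. Let x1 = barrels of butane, x2 = barrels of straight-run naphtha, x3 = barrels of isomerate, x4 = barrels of alkylate, x5 = barrels of heavy naphtha, x6 = barrels of MTBE.
Minimise 74.96x1 + 96.43x2 + 139.24x3 + 181.12x4 + 82.23x5 + 221.5x6 with:
  93x1 + 71.4x2 + 88x3 + 100.8x4 + 62x5 + 112.6x6 ≥ 86.3   (octane-barrels)
  4.08x1 + 4.96x2 + 4.82x3 + 4.74x4 + 5.02x5 + 3.94x6 ≥ 6.12   (energy)
  x1, x2, x3, x4, x5, x6 ≥ 0.
The optimal basis is {butane, heavy naphtha}; straight-run naphtha, isomerate, alkylate, MTBE drop out. Binding constraints: octane-barrels and energy.
So butane = 0.251454 barrels, heavy naphtha = 1.01475 barrels.
Objective = 74.96·0.251454 + 82.23·1.01475 = 102.2919.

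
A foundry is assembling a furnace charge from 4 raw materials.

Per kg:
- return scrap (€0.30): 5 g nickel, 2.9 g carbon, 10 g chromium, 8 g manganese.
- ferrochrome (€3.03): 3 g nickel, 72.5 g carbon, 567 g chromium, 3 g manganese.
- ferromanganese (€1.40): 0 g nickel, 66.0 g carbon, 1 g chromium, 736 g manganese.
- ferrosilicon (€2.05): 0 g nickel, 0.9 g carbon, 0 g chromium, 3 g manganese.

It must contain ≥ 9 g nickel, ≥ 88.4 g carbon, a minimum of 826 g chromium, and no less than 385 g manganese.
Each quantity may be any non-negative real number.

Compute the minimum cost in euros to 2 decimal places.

€5.35

Let x1 = kg of return scrap, x2 = kg of ferrochrome, x3 = kg of ferromanganese, x4 = kg of ferrosilicon.
min 0.3x1 + 3.03x2 + 1.4x3 + 2.05x4 with:
  5x1 + 3x2 ≥ 9   (nickel)
  2.9x1 + 72.5x2 + 66x3 + 0.9x4 ≥ 88.4   (carbon)
  10x1 + 567x2 + 1x3 ≥ 826   (chromium)
  8x1 + 3x2 + 736x3 + 3x4 ≥ 385   (manganese)
  x1, x2, x3, x4 ≥ 0.
The cheapest feasible vertex uses only return scrap, ferrochrome, ferromanganese; ferrosilicon is not used. The nickel, chromium, manganese requirements are met with equality.
That vertex is x1 = 0.9364, x2 = 1.439, x3 = 0.5071.
Total cost: 0.3·0.9364 + 3.03·1.439 + 1.4·0.5071 = 5.3510.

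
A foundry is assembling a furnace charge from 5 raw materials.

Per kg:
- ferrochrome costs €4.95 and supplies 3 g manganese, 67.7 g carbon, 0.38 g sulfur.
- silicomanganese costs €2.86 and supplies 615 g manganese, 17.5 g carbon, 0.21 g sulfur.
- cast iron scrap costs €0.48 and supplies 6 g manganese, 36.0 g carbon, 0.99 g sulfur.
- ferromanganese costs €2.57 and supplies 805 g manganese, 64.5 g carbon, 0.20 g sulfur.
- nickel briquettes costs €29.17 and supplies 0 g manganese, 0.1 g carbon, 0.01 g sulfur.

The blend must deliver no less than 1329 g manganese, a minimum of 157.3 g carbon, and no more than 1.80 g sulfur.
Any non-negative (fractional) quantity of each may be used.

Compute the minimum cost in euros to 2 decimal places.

€4.90

This is a linear program. Let x1 = kg of ferrochrome, x2 = kg of silicomanganese, x3 = kg of cast iron scrap, x4 = kg of ferromanganese, x5 = kg of nickel briquettes.
Minimize 4.95x1 + 2.86x2 + 0.48x3 + 2.57x4 + 29.17x5 s.t.:
  3x1 + 615x2 + 6x3 + 805x4 ≥ 1329   (manganese)
  67.7x1 + 17.5x2 + 36x3 + 64.5x4 + 0.1x5 ≥ 157.3   (carbon)
  0.38x1 + 0.21x2 + 0.99x3 + 0.2x4 + 0.01x5 ≤ 1.8   (sulfur)
  x1, x2, x3, x4, x5 ≥ 0.
At the optimum only cast iron scrap, ferromanganese are positive (ferrochrome, silicomanganese, nickel briquettes = 0). Binding constraints: manganese and carbon.
Optimal quantities: cast iron scrap = 1.431 kg, ferromanganese = 1.64 kg.
Hence cost = 0.48·1.431 + 2.57·1.64 = €4.9017.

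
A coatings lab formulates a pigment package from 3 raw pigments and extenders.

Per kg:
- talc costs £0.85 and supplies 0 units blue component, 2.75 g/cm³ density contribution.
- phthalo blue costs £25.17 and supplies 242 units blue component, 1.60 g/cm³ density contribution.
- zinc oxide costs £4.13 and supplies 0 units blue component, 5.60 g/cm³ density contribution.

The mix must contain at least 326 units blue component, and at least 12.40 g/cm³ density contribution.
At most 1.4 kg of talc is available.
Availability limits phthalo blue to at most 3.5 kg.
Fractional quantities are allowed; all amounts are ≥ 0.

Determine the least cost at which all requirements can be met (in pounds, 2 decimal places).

Let x1 = kg of talc, x2 = kg of phthalo blue, x3 = kg of zinc oxide.
Minimize 0.85x1 + 25.17x2 + 4.13x3 subject to:
  242x2 ≥ 326   (blue component)
  2.75x1 + 1.6x2 + 5.6x3 ≥ 12.4   (density contribution)
  x1 ≤ 1.4
  x2 ≤ 3.5
  x1, x2, x3 ≥ 0.
All 3 inputs are positive at the optimum. The blue component, density contribution, the talc cap requirements are met with equality.
So talc = 1.4 kg, phthalo blue = 1.347 kg, zinc oxide = 1.142 kg.
Total cost: 0.85·1.4 + 25.17·1.347 + 4.13·1.142 = 39.8105.

£39.81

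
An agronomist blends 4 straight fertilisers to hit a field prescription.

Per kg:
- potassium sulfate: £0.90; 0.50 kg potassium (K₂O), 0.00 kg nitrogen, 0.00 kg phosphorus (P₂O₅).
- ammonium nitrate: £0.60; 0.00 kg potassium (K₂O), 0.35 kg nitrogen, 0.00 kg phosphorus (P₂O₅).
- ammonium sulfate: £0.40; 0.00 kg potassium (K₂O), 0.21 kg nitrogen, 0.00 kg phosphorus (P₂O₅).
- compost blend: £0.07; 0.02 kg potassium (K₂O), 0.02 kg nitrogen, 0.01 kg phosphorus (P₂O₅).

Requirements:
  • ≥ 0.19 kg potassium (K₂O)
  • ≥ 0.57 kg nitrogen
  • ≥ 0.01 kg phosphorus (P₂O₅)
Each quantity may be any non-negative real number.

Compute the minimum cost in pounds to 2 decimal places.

£1.32

Let x1 = kg of potassium sulfate, x2 = kg of ammonium nitrate, x3 = kg of ammonium sulfate, x4 = kg of compost blend.
Minimise 0.9x1 + 0.6x2 + 0.4x3 + 0.07x4 subject to:
  0.5x1 + 0.02x4 ≥ 0.19   (potassium (K₂O))
  0.35x2 + 0.21x3 + 0.02x4 ≥ 0.57   (nitrogen)
  0.01x4 ≥ 0.01   (phosphorus (P₂O₅))
  x1, x2, x3, x4 ≥ 0.
The optimal basis is {ammonium nitrate, compost blend}; potassium sulfate, ammonium sulfate drop out. Binding constraints: potassium (K₂O) and nitrogen.
Optimal quantities: ammonium nitrate = 1.086 kg, compost blend = 9.5 kg.
Cost = 0.6·1.086 + 0.07·9.5 = 1.3166.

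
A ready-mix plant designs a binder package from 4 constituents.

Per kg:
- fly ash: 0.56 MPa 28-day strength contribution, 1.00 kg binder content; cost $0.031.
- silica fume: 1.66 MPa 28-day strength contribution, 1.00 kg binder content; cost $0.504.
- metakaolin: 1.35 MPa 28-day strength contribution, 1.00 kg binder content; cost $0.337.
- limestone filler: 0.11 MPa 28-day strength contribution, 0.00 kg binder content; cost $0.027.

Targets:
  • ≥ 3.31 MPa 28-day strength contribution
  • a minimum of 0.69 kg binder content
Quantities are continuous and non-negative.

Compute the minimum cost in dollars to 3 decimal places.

$0.183

Treat it as an LP. Let x1 = kg of fly ash, x2 = kg of silica fume, x3 = kg of metakaolin, x4 = kg of limestone filler.
Minimize 0.031x1 + 0.504x2 + 0.337x3 + 0.027x4 with:
  0.56x1 + 1.66x2 + 1.35x3 + 0.11x4 ≥ 3.31   (28-day strength contribution)
  1x1 + 1x2 + 1x3 ≥ 0.69   (binder content)
  x1, x2, x3, x4 ≥ 0.
The cheapest feasible vertex uses only fly ash; silica fume, metakaolin, limestone filler are not used. There the 28-day strength contribution constraint is tight.
Optimal quantities: fly ash = 5.911 kg.
Objective = 0.031·5.911 = 0.18324.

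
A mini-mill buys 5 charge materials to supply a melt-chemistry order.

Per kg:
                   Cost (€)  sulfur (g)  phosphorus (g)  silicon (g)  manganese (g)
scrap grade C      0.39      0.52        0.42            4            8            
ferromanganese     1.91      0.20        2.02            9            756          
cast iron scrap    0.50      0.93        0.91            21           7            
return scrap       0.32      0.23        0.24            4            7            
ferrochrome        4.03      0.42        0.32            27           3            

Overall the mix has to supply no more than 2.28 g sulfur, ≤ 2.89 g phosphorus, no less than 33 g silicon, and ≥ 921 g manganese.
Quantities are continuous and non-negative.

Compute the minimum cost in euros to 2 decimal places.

€4.91

This is a linear program. Let x1 = kg of scrap grade C, x2 = kg of ferromanganese, x3 = kg of cast iron scrap, x4 = kg of return scrap, x5 = kg of ferrochrome.
Minimize 0.39x1 + 1.91x2 + 0.5x3 + 0.32x4 + 4.03x5 s.t.:
  0.52x1 + 0.2x2 + 0.93x3 + 0.23x4 + 0.42x5 ≤ 2.28   (sulfur)
  0.42x1 + 2.02x2 + 0.91x3 + 0.24x4 + 0.32x5 ≤ 2.89   (phosphorus)
  4x1 + 9x2 + 21x3 + 4x4 + 27x5 ≥ 33   (silicon)
  8x1 + 756x2 + 7x3 + 7x4 + 3x5 ≥ 921   (manganese)
  x1, x2, x3, x4, x5 ≥ 0.
At the optimum only ferromanganese, cast iron scrap, ferrochrome are positive (scrap grade C, return scrap = 0). There the phosphorus, silicon, manganese constraints are tight.
Optimal quantities: ferromanganese = 1.213 kg, cast iron scrap = 0.2682 kg, ferrochrome = 0.6091 kg.
Hence cost = 1.91·1.213 + 0.5·0.2682 + 4.03·0.6091 = €4.9056.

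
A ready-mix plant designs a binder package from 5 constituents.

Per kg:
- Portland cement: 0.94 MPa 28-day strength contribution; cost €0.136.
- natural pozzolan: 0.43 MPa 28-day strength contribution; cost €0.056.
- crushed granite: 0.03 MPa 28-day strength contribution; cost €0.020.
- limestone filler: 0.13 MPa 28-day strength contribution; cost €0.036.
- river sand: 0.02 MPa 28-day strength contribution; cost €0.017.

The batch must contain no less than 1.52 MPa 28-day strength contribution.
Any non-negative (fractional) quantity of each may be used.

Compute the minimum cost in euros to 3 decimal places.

€0.198

Set it up as a linear program. Let x1 = kg of Portland cement, x2 = kg of natural pozzolan, x3 = kg of crushed granite, x4 = kg of limestone filler, x5 = kg of river sand.
Minimise 0.136x1 + 0.056x2 + 0.02x3 + 0.036x4 + 0.017x5 with:
  0.94x1 + 0.43x2 + 0.03x3 + 0.13x4 + 0.02x5 ≥ 1.52   (28-day strength contribution)
  x1, x2, x3, x4, x5 ≥ 0.
The optimal basis is {natural pozzolan}; Portland cement, crushed granite, limestone filler, river sand drop out. Binding constraint: 28-day strength contribution.
Solving gives x2 = 3.535.
Total cost: 0.056·3.535 = 0.19796.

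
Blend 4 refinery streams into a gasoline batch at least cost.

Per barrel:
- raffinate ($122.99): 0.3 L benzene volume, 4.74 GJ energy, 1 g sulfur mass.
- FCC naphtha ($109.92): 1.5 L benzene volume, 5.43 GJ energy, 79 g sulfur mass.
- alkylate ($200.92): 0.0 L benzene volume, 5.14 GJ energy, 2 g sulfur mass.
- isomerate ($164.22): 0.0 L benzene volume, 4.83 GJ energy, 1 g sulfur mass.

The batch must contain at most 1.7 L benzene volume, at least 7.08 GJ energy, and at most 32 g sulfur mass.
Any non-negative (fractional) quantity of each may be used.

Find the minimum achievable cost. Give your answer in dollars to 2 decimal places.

Set it up as a linear program. Let x1 = barrels of raffinate, x2 = barrels of FCC naphtha, x3 = barrels of alkylate, x4 = barrels of isomerate.
Minimize 122.99x1 + 109.92x2 + 200.92x3 + 164.22x4 s.t.:
  0.3x1 + 1.5x2 ≤ 1.7   (benzene volume)
  4.74x1 + 5.43x2 + 5.14x3 + 4.83x4 ≥ 7.08   (energy)
  1x1 + 79x2 + 2x3 + 1x4 ≤ 32   (sulfur mass)
  x1, x2, x3, x4 ≥ 0.
At the optimum only raffinate, FCC naphtha are positive (alkylate, isomerate = 0). The energy and sulfur mass requirements are met with equality.
Solving gives x1 = 1.0448, x2 = 0.39184.
Total cost: 122.99·1.0448 + 109.92·0.39184 = 171.5710.

$171.57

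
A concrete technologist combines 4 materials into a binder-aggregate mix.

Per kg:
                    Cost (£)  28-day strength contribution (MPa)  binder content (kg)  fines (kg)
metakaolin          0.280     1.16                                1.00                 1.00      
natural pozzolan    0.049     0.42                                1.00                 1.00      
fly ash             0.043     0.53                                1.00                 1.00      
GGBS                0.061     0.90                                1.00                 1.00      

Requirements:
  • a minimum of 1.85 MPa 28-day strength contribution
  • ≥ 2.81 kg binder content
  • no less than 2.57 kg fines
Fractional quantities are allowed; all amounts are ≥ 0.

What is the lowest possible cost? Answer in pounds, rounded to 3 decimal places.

£0.138

Treat it as an LP. Let x1 = kg of metakaolin, x2 = kg of natural pozzolan, x3 = kg of fly ash, x4 = kg of GGBS.
Minimize 0.28x1 + 0.049x2 + 0.043x3 + 0.061x4 with:
  1.16x1 + 0.42x2 + 0.53x3 + 0.9x4 ≥ 1.85   (28-day strength contribution)
  1x1 + 1x2 + 1x3 + 1x4 ≥ 2.81   (binder content)
  1x1 + 1x2 + 1x3 + 1x4 ≥ 2.57   (fines)
  x1, x2, x3, x4 ≥ 0.
The cheapest feasible vertex uses only fly ash, GGBS; metakaolin, natural pozzolan are not used. The 28-day strength contribution and binder content requirements are met with equality.
So fly ash = 1.835 kg, GGBS = 0.9749 kg.
Objective = 0.043·1.835 + 0.061·0.9749 = 0.13837.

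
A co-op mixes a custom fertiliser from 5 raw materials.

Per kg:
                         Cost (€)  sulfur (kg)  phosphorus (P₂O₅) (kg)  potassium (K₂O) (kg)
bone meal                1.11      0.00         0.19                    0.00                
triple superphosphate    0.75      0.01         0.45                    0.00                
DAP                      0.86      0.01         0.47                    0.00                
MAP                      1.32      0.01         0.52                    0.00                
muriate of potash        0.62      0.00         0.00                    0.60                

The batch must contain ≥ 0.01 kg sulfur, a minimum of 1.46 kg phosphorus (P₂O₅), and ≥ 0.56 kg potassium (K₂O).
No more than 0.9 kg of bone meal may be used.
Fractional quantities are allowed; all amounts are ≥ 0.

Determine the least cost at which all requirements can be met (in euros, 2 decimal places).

Let x1 = kg of bone meal, x2 = kg of triple superphosphate, x3 = kg of DAP, x4 = kg of MAP, x5 = kg of muriate of potash.
Minimise 1.11x1 + 0.75x2 + 0.86x3 + 1.32x4 + 0.62x5 with:
  0.01x2 + 0.01x3 + 0.01x4 ≥ 0.01   (sulfur)
  0.19x1 + 0.45x2 + 0.47x3 + 0.52x4 ≥ 1.46   (phosphorus (P₂O₅))
  0.6x5 ≥ 0.56   (potassium (K₂O))
  x1 ≤ 0.9
  x1, x2, x3, x4, x5 ≥ 0.
The cheapest feasible vertex uses only triple superphosphate, muriate of potash; bone meal, DAP, MAP are not used. There the phosphorus (P₂O₅) and potassium (K₂O) constraints are tight.
Solving gives x2 = 3.244, x5 = 0.9333.
Hence cost = 0.75·3.244 + 0.62·0.9333 = €3.0116.

€3.01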